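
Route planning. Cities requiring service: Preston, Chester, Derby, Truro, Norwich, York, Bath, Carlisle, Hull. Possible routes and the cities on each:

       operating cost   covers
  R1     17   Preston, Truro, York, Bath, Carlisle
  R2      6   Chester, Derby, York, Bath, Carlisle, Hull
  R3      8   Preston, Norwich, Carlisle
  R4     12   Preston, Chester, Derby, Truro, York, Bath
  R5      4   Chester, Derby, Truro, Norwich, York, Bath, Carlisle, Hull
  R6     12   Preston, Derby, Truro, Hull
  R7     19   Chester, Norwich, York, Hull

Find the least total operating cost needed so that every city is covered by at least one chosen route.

12

R3, R5 cover every city at operating cost 8 + 4 = 12.
Any cover uses at least 2 routes; among all covering selections none totals below 12.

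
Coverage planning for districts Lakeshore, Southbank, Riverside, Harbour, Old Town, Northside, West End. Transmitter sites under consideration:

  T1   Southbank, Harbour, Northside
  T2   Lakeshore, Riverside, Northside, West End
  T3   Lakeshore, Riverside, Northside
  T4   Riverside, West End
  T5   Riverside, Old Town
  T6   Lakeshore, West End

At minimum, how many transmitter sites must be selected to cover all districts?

T1, T2, T5 together cover {Lakeshore, Southbank, Riverside, Harbour, Old Town, Northside, West End} — every district.
No 2 of the 6 transmitter sites cover everything (all 15 pairs fall short), so 3 is minimum.

3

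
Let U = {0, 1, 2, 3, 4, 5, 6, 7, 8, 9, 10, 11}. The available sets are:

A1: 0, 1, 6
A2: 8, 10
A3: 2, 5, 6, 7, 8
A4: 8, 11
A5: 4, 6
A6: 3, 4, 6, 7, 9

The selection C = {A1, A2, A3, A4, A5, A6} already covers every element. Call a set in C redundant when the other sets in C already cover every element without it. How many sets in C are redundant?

Drop A1: 0, 1 uncovered — not redundant.
Drop A2: 10 uncovered — not redundant.
Drop A3: 2, 5 uncovered — not redundant.
Drop A4: 11 uncovered — not redundant.
Drop A5: the rest still cover every element — redundant.
Drop A6: 3, 9 uncovered — not redundant.
1 redundant: A5.

1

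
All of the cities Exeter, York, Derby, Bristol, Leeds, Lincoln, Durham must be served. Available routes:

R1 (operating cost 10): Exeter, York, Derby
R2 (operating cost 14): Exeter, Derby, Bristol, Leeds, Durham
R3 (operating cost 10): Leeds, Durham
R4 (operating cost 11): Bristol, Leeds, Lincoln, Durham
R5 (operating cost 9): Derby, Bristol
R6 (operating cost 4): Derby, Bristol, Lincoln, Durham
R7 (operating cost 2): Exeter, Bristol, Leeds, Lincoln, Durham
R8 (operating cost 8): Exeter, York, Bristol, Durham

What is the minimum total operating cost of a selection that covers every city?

R1, R7 cover every city at operating cost 10 + 2 = 12.
Any cover uses at least 2 routes; among all covering selections none totals below 12.
Greedy by coverage-per-operating cost would pick R7, R6, R8 for 14 — worse than the optimum 12.

12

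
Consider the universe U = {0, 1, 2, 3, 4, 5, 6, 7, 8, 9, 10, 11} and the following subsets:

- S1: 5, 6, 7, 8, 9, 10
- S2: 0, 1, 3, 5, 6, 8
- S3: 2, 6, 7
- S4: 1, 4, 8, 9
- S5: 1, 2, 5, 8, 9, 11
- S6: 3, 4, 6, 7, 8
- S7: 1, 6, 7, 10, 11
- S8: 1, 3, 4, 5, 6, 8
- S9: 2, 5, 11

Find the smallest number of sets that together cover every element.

S1, S2, S4, S5 together cover {0, 1, 2, 3, 4, 5, 6, 7, 8, 9, 10, 11} — every element.
No 3 of the 9 sets cover everything (all 84 triples fall short), so 4 is minimum.

4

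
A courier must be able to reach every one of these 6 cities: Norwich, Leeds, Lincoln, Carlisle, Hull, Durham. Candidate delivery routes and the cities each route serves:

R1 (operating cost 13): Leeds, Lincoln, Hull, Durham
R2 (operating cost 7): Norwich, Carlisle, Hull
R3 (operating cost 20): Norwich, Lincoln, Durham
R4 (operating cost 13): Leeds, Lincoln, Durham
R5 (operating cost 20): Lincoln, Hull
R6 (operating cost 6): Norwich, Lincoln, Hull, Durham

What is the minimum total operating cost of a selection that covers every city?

20

R1, R2 cover every city at operating cost 13 + 7 = 20.
Any cover uses at least 2 routes; among all covering selections none totals below 20.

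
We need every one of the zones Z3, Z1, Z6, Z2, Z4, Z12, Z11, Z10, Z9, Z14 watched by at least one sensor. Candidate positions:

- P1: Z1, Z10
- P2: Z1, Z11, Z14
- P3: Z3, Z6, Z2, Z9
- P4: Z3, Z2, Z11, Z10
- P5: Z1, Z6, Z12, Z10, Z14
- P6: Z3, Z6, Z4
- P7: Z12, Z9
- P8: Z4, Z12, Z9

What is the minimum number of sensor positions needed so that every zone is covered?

P4, P5, P8 together cover {Z3, Z1, Z6, Z2, Z4, Z12, Z11, Z10, Z9, Z14} — every zone.
No 2 of the 8 sensor positions cover everything (all 28 pairs fall short), so 3 is minimum.
Greedy (largest uncovered first) would take P5, P3, P2, P6 — 4 sensor positions — but 3 suffice.

3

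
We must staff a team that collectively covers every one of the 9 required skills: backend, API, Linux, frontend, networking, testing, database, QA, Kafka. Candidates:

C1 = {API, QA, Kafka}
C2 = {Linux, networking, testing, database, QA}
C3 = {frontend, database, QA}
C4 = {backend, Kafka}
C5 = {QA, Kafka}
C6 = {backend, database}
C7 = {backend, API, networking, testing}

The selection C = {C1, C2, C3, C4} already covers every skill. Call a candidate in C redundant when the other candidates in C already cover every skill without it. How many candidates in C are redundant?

Drop C1: API uncovered — not redundant.
Drop C2: Linux, networking, testing uncovered — not redundant.
Drop C3: frontend uncovered — not redundant.
Drop C4: backend uncovered — not redundant.
None of the candidates in C is redundant.

0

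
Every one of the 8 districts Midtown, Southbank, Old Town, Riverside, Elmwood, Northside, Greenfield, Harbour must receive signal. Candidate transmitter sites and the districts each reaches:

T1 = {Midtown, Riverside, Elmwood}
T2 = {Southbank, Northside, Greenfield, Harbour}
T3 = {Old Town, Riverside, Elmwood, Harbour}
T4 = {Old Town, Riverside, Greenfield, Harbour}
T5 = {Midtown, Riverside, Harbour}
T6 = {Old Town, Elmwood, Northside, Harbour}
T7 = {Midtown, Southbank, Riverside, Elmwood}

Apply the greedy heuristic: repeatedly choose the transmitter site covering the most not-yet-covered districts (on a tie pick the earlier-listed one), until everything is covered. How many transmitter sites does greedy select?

Pick 1: T2 covers 4 new districts (Southbank, Northside, Greenfield, Harbour).
Pick 2: T1 covers 3 new districts (Midtown, Riverside, Elmwood).
Pick 3: T3 covers 1 new districts (Old Town).
Greedy uses 3 transmitter sites.

3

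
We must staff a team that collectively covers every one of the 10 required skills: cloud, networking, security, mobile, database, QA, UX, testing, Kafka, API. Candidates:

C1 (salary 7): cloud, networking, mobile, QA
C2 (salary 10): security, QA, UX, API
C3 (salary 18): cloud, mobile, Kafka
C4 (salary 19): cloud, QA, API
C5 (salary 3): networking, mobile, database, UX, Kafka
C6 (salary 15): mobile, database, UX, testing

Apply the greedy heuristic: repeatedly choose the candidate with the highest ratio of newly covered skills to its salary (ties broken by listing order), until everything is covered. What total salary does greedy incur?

35

Pick 1: C5 adds 5 new (networking, mobile, database, UX, Kafka) at salary 3 (ratio 5/3).
Pick 2: C2 adds 3 new (security, QA, API) at salary 10 (ratio 3/10).
Pick 3: C1 adds 1 new (cloud) at salary 7 (ratio 1/7).
Pick 4: C6 adds 1 new (testing) at salary 15 (ratio 1/15).
Greedy total salary: 3 + 10 + 7 + 15 = 35.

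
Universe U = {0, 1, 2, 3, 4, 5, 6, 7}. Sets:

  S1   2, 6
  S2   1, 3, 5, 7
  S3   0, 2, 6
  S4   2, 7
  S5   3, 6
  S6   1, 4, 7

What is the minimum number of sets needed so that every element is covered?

3

S2, S3, S6 together cover {0, 1, 2, 3, 4, 5, 6, 7} — every element.
No 2 of the 6 sets cover everything (all 15 pairs fall short), so 3 is minimum.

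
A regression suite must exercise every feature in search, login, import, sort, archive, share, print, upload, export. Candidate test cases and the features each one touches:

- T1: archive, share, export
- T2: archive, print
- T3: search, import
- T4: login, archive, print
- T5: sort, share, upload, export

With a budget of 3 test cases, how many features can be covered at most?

9

Choosing T3, T4, T5 covers {search, login, import, sort, archive, share, print, upload, export} — 9 features.
That is all 9 features.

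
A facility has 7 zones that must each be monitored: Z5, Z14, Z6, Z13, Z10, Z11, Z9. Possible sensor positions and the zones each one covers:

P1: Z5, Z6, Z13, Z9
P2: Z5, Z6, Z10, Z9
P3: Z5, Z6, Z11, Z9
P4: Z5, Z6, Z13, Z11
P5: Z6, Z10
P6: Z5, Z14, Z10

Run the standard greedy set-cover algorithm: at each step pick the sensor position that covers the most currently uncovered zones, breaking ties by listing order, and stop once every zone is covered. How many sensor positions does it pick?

3

Pick 1: P1 covers 4 new zones (Z5, Z6, Z13, Z9).
Pick 2: P6 covers 2 new zones (Z14, Z10).
Pick 3: P3 covers 1 new zones (Z11).
Greedy uses 3 sensor positions.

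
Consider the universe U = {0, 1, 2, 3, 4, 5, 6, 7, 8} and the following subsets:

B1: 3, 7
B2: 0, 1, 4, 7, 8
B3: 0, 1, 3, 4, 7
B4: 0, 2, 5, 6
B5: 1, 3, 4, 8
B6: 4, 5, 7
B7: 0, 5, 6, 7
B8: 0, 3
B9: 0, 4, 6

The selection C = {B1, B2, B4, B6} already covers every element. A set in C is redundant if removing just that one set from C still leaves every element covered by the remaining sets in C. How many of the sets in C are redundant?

Drop B1: 3 uncovered — not redundant.
Drop B2: 1, 8 uncovered — not redundant.
Drop B4: 2, 6 uncovered — not redundant.
Drop B6: the rest still cover every element — redundant.
1 redundant: B6.

1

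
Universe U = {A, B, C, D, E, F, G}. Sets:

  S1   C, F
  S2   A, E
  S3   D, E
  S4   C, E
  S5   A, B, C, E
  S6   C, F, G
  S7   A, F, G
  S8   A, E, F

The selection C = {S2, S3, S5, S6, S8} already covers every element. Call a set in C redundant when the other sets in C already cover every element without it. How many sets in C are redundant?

2

Drop S2: the rest still cover every element — redundant.
Drop S3: D uncovered — not redundant.
Drop S5: B uncovered — not redundant.
Drop S6: G uncovered — not redundant.
Drop S8: the rest still cover every element — redundant.
2 redundant: S2, S8.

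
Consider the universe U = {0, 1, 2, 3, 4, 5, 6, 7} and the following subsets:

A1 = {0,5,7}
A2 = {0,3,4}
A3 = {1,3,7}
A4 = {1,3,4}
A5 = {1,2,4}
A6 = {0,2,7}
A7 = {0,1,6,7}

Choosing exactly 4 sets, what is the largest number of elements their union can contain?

Choosing A1, A2, A5, A7 covers {0, 1, 2, 3, 4, 5, 6, 7} — 8 elements.
That is all 8 elements.

8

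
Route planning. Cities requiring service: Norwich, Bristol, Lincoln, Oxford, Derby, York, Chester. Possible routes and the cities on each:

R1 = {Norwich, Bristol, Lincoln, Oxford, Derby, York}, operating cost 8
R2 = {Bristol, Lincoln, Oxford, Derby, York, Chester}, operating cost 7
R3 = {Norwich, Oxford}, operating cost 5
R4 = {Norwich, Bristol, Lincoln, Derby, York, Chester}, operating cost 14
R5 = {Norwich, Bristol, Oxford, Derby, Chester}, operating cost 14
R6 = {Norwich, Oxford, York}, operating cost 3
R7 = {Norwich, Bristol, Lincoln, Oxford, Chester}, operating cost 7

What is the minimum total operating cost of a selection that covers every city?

R2, R6 cover every city at operating cost 7 + 3 = 10.
Any cover uses at least 2 routes; among all covering selections none totals below 10.

10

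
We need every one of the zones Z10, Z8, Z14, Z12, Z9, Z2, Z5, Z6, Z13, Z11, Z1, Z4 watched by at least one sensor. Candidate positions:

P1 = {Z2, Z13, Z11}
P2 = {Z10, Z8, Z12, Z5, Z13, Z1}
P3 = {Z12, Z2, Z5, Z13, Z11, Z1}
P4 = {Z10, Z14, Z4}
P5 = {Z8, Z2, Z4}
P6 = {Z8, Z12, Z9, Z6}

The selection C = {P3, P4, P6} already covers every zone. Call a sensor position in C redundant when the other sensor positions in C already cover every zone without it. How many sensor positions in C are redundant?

Drop P3: Z2, Z5, Z13, Z11, … uncovered — not redundant.
Drop P4: Z10, Z14, Z4 uncovered — not redundant.
Drop P6: Z8, Z9, Z6 uncovered — not redundant.
None of the sensor positions in C is redundant.

0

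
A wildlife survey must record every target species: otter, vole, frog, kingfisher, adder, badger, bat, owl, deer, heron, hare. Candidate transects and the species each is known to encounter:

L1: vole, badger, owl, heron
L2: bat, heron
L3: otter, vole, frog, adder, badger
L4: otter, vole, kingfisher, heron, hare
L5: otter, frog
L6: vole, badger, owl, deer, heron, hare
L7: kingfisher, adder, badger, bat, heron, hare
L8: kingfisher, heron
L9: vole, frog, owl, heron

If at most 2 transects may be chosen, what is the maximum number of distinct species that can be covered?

9

Choosing L3, L6 covers {otter, vole, frog, adder, badger, owl, deer, heron, hare} — 9 species.
No choice of 2 transects does better; here kingfisher, bat are left uncovered.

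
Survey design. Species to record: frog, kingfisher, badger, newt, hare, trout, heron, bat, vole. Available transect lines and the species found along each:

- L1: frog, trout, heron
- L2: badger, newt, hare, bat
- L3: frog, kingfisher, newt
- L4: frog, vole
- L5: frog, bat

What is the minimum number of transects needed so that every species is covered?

L1, L2, L3, L4 together cover {frog, kingfisher, badger, newt, hare, trout, heron, bat, vole} — every species.
No 3 of the 5 transects cover everything (all 10 triples fall short), so 4 is minimum.

4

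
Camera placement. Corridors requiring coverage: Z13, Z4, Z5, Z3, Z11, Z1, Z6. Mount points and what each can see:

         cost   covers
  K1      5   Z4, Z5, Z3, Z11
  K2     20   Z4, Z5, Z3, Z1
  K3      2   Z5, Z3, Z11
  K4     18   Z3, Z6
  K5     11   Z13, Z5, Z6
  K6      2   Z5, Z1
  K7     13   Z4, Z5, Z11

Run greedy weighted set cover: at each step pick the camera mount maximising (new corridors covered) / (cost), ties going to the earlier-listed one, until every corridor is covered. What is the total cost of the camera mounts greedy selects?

Pick 1: K3 adds 3 new (Z5, Z3, Z11) at cost 2 (ratio 3/2).
Pick 2: K6 adds 1 new (Z1) at cost 2 (ratio 1/2).
Pick 3: K1 adds 1 new (Z4) at cost 5 (ratio 1/5).
Pick 4: K5 adds 2 new (Z13, Z6) at cost 11 (ratio 2/11).
Greedy total cost: 2 + 2 + 5 + 11 = 20. (The true optimum is 18, so greedy overshoots here.)

20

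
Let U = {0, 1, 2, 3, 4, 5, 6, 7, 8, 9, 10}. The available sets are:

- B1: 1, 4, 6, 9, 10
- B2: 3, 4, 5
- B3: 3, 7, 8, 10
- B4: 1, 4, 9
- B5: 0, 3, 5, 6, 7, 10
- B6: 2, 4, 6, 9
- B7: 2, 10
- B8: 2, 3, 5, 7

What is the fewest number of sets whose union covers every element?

4

B1, B3, B5, B6 together cover {0, 1, 2, 3, 4, 5, 6, 7, 8, 9, 10} — every element.
No 3 of the 8 sets cover everything (all 56 triples fall short), so 4 is minimum.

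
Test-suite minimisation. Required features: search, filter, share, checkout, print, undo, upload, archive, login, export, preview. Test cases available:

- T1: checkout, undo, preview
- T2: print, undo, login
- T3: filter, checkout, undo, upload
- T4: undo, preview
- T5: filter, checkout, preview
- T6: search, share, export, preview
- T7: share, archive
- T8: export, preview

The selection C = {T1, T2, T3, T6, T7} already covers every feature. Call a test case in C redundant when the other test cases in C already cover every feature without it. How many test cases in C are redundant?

Drop T1: the rest still cover every feature — redundant.
Drop T2: print, login uncovered — not redundant.
Drop T3: filter, upload uncovered — not redundant.
Drop T6: search, export uncovered — not redundant.
Drop T7: archive uncovered — not redundant.
1 redundant: T1.

1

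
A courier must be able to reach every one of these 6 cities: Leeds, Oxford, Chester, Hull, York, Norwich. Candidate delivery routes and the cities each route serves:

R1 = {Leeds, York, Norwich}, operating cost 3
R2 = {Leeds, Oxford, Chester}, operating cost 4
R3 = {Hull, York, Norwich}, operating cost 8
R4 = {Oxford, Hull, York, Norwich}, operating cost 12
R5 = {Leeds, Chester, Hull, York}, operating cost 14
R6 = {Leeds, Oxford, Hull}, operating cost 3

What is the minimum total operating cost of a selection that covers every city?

10

R1, R2, R6 cover every city at operating cost 3 + 4 + 3 = 10.
Any cover uses at least 2 routes; among all covering selections none totals below 10.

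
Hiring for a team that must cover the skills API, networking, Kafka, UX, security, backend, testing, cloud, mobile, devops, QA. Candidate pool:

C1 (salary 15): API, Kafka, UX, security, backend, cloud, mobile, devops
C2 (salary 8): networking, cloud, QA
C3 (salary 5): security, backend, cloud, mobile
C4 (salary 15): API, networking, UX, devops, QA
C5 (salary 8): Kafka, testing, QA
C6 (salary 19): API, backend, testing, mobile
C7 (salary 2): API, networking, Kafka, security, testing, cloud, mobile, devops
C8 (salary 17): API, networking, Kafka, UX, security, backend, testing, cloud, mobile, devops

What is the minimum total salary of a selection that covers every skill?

C3, C4, C7 cover every skill at salary 5 + 15 + 2 = 22.
Any cover uses at least 2 candidates; among all covering selections none totals below 22.

22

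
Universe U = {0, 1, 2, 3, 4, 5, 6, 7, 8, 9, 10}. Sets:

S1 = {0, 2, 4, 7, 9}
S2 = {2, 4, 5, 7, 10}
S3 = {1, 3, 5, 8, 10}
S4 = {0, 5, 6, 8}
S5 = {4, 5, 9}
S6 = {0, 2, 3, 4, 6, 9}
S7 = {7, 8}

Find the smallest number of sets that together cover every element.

S1, S3, S4 together cover {0, 1, 2, 3, 4, 5, 6, 7, 8, 9, 10} — every element.
No 2 of the 7 sets cover everything (all 21 pairs fall short), so 3 is minimum.

3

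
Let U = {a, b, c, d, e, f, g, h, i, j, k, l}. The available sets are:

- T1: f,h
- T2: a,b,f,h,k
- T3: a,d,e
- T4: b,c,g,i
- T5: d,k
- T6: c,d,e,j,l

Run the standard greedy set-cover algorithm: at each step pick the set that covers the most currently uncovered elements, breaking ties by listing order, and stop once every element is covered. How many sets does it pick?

3

Pick 1: T2 covers 5 new elements (a, b, f, h, k).
Pick 2: T6 covers 5 new elements (c, d, e, j, l).
Pick 3: T4 covers 2 new elements (g, i).
Greedy uses 3 sets.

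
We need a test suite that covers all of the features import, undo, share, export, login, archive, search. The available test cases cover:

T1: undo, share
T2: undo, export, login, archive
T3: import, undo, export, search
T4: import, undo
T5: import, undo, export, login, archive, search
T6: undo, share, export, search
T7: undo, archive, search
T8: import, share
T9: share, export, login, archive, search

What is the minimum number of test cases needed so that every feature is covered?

2

T1, T5 together cover {import, undo, share, export, login, archive, search} — every feature.
No single test case contains all 7 features, so 2 is optimal.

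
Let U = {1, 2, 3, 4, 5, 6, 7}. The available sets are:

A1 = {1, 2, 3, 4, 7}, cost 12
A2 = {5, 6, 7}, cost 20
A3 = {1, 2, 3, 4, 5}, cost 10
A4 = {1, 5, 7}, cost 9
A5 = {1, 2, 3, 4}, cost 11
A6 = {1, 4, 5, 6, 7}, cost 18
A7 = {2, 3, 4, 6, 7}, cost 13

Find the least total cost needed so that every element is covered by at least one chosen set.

A4, A7 cover every element at cost 9 + 13 = 22.
Any cover uses at least 2 sets; among all covering selections none totals below 22.
Greedy by coverage-per-cost would pick A3, A7 for 23 — worse than the optimum 22.

22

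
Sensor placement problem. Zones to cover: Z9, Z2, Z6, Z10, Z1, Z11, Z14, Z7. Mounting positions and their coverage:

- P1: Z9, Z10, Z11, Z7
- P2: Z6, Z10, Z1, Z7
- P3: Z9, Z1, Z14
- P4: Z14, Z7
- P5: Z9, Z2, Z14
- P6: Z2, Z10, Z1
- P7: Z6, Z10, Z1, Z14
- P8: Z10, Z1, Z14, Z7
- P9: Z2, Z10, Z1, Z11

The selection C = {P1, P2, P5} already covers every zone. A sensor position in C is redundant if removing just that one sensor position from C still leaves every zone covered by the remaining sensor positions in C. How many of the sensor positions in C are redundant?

0

Drop P1: Z11 uncovered — not redundant.
Drop P2: Z6, Z1 uncovered — not redundant.
Drop P5: Z2, Z14 uncovered — not redundant.
None of the sensor positions in C is redundant.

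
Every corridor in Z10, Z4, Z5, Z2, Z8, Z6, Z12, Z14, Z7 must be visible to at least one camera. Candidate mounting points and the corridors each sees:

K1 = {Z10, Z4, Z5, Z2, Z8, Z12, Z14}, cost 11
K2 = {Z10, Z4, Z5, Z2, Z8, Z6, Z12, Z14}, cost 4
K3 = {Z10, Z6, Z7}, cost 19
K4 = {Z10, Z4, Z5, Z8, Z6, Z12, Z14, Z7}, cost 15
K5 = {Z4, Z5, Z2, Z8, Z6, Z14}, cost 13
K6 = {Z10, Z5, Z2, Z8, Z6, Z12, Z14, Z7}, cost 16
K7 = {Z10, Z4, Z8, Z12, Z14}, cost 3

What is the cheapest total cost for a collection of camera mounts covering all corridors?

K2, K4 cover every corridor at cost 4 + 15 = 19.
Any cover uses at least 2 camera mounts; among all covering selections none totals below 19.

19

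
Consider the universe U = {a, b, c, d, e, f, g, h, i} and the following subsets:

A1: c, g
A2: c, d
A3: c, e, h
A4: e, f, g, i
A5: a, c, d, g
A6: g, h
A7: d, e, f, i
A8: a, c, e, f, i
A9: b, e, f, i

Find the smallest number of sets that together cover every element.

3

A3, A5, A9 together cover {a, b, c, d, e, f, g, h, i} — every element.
No 2 of the 9 sets cover everything (all 36 pairs fall short), so 3 is minimum.
Greedy (largest uncovered first) would take A8, A5, A3, A9 — 4 sets — but 3 suffice.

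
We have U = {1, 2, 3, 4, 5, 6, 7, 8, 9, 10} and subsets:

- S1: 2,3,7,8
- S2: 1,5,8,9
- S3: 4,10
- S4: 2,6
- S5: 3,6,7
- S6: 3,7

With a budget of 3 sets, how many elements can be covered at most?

9

Choosing S1, S2, S3 covers {1, 2, 3, 4, 5, 7, 8, 9, 10} — 9 elements.
No choice of 3 sets does better; here 6 is left uncovered.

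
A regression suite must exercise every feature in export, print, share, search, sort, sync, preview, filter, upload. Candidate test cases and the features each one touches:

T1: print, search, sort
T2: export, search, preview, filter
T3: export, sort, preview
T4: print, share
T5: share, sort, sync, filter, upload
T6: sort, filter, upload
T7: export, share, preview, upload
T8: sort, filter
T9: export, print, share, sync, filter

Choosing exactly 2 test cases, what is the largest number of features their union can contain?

8

Choosing T2, T5 covers {export, share, search, sort, sync, preview, filter, upload} — 8 features.
No choice of 2 test cases does better; here print is left uncovered.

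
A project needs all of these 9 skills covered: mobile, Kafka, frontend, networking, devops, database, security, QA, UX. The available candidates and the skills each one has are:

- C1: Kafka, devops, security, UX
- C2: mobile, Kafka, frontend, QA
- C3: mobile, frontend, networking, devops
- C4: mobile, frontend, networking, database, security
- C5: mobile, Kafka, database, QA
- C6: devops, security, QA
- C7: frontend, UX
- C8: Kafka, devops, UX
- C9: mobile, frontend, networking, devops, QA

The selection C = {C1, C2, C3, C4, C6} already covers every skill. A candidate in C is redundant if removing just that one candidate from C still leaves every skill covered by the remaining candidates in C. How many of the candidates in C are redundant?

Drop C1: UX uncovered — not redundant.
Drop C2: the rest still cover every skill — redundant.
Drop C3: the rest still cover every skill — redundant.
Drop C4: database uncovered — not redundant.
Drop C6: the rest still cover every skill — redundant.
3 redundant: C2, C3, C6.

3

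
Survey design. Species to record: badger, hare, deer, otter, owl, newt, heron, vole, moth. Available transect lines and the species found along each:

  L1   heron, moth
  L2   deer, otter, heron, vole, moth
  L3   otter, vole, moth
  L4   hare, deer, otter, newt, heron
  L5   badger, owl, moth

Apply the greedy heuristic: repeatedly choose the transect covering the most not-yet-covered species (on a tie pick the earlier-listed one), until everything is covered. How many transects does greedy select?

3

Pick 1: L2 covers 5 new species (deer, otter, heron, vole, moth).
Pick 2: L4 covers 2 new species (hare, newt).
Pick 3: L5 covers 2 new species (badger, owl).
Greedy uses 3 transects.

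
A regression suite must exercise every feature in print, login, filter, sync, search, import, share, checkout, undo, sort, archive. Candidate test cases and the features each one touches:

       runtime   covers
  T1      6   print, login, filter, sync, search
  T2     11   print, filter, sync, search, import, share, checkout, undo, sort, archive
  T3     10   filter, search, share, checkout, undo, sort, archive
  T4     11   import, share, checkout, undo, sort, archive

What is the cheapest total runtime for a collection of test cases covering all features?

T1, T2 cover every feature at runtime 6 + 11 = 17.
Any cover uses at least 2 test cases; among all covering selections none totals below 17.

17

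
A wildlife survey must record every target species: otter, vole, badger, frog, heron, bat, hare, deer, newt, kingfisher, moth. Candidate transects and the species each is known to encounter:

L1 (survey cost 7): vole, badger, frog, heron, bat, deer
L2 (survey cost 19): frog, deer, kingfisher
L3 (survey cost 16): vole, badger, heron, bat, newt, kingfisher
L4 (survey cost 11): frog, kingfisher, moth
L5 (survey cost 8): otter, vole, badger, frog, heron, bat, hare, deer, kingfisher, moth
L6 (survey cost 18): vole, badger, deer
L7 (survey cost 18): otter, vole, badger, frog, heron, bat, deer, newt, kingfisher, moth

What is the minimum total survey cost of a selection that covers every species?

24

L3, L5 cover every species at survey cost 16 + 8 = 24.
Any cover uses at least 2 transects; among all covering selections none totals below 24.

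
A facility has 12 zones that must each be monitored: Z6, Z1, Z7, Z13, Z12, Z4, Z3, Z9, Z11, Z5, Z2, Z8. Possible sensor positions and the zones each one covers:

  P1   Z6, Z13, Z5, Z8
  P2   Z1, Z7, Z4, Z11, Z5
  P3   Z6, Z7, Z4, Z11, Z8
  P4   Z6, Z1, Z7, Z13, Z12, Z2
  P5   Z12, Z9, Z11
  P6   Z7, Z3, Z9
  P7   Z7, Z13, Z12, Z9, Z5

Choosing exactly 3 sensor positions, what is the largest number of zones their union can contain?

Choosing P2, P4, P6 covers {Z6, Z1, Z7, Z13, Z12, Z4, Z3, Z9, Z11, Z5, Z2} — 11 zones.
No choice of 3 sensor positions does better; here Z8 is left uncovered.

11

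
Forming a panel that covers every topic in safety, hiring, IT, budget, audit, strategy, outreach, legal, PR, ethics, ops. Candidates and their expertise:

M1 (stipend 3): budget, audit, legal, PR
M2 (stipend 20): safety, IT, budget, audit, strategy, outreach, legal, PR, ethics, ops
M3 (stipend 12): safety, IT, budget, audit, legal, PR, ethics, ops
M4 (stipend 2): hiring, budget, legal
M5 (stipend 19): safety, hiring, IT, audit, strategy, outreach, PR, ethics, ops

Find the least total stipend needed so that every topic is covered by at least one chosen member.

M4, M5 cover every topic at stipend 2 + 19 = 21.
Any cover uses at least 2 members; among all covering selections none totals below 21.

21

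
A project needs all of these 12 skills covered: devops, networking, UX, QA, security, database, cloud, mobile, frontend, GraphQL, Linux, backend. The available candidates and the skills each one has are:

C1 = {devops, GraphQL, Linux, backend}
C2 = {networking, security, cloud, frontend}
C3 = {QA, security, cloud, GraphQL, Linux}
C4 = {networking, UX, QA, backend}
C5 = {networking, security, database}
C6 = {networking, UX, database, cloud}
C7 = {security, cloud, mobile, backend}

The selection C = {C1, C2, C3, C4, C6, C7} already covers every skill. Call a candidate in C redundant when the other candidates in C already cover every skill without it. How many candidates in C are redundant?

Drop C1: devops uncovered — not redundant.
Drop C2: frontend uncovered — not redundant.
Drop C3: the rest still cover every skill — redundant.
Drop C4: the rest still cover every skill — redundant.
Drop C6: database uncovered — not redundant.
Drop C7: mobile uncovered — not redundant.
2 redundant: C3, C4.

2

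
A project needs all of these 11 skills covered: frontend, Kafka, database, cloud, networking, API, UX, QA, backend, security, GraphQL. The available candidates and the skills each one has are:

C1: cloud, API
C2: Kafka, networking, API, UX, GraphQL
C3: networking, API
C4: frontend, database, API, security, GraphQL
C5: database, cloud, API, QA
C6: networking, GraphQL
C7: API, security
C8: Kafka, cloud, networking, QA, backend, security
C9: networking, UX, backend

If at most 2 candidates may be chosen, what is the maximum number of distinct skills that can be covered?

Choosing C4, C8 covers {frontend, Kafka, database, cloud, networking, API, QA, backend, security, GraphQL} — 10 skills.
No choice of 2 candidates does better; here UX is left uncovered.

10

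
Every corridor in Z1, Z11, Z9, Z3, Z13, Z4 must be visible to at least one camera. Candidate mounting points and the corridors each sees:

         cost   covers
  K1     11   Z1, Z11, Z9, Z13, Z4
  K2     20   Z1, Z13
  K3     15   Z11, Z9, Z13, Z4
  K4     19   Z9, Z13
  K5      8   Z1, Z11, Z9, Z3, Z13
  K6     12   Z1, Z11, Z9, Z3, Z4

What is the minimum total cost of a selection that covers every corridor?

K1, K5 cover every corridor at cost 11 + 8 = 19.
Any cover uses at least 2 camera mounts; among all covering selections none totals below 19.

19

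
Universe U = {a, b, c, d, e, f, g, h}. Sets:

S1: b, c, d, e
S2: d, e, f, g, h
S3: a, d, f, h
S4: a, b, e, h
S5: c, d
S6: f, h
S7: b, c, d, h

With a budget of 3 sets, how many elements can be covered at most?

8

Choosing S1, S2, S3 covers {a, b, c, d, e, f, g, h} — 8 elements.
That is all 8 elements.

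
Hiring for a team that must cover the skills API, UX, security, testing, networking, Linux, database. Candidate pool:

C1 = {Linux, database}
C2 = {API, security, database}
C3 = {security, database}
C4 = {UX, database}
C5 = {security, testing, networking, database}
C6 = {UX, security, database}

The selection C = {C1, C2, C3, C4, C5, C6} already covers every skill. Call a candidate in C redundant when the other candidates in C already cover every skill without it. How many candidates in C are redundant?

Drop C1: Linux uncovered — not redundant.
Drop C2: API uncovered — not redundant.
Drop C3: the rest still cover every skill — redundant.
Drop C4: the rest still cover every skill — redundant.
Drop C5: testing, networking uncovered — not redundant.
Drop C6: the rest still cover every skill — redundant.
3 redundant: C3, C4, C6.

3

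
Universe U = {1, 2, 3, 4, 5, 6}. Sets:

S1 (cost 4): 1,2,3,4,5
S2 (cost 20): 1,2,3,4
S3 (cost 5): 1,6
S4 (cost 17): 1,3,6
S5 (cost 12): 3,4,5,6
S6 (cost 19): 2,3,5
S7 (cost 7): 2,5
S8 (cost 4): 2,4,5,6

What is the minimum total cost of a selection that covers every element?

S1, S8 cover every element at cost 4 + 4 = 8.
Any cover uses at least 2 sets; among all covering selections none totals below 8.

8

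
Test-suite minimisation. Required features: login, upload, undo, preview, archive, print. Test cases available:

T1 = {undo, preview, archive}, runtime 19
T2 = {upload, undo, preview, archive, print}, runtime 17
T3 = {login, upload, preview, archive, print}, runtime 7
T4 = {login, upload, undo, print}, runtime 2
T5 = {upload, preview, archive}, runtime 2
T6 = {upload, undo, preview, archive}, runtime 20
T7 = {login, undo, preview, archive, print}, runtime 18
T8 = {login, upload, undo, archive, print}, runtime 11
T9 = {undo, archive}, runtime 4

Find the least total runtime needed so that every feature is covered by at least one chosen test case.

4

T4, T5 cover every feature at runtime 2 + 2 = 4.
Any cover uses at least 2 test cases; among all covering selections none totals below 4.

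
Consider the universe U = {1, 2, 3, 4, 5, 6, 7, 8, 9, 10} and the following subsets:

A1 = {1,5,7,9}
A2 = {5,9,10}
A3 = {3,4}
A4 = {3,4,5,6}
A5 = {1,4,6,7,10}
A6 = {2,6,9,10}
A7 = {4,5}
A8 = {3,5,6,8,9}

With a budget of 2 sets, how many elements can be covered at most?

9

Choosing A5, A8 covers {1, 3, 4, 5, 6, 7, 8, 9, 10} — 9 elements.
No choice of 2 sets does better; here 2 is left uncovered.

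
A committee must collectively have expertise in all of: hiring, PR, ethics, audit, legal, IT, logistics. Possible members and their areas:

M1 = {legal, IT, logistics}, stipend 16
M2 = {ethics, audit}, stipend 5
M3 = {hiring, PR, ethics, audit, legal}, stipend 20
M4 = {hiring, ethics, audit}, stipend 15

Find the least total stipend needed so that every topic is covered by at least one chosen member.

36

M1, M3 cover every topic at stipend 16 + 20 = 36.
Any cover uses at least 2 members; among all covering selections none totals below 36.
Greedy by coverage-per-stipend would pick M2, M1, M3 for 41 — worse than the optimum 36.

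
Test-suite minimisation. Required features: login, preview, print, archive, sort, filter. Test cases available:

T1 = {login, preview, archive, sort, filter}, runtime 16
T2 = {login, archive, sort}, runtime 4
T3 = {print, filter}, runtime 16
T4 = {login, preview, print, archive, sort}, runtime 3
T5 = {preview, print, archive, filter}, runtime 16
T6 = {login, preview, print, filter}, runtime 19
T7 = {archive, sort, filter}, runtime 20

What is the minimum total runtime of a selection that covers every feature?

19

T1, T4 cover every feature at runtime 16 + 3 = 19.
Any cover uses at least 2 test cases; among all covering selections none totals below 19.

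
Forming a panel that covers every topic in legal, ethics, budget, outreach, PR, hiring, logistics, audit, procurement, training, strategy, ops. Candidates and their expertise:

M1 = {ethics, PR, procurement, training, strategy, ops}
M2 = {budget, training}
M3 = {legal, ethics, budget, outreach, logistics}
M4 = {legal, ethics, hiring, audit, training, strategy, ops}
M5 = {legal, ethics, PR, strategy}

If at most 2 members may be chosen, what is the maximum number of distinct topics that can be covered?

10

Choosing M1, M3 covers {legal, ethics, budget, outreach, PR, logistics, procurement, training, strategy, ops} — 10 topics.
No choice of 2 members does better; here hiring, audit are left uncovered.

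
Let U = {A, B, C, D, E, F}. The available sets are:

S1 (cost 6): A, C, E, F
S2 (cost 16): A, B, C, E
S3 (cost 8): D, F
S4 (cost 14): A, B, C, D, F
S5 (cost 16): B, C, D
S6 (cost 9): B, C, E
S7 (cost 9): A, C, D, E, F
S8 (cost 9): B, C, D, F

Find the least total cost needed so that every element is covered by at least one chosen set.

S1, S8 cover every element at cost 6 + 9 = 15.
Any cover uses at least 2 sets; among all covering selections none totals below 15.

15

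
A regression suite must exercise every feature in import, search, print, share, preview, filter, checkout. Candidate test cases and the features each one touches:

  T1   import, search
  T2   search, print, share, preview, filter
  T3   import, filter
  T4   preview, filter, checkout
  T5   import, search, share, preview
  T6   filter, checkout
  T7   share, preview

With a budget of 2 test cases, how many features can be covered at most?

6

Choosing T1, T2 covers {import, search, print, share, preview, filter} — 6 features.
No choice of 2 test cases does better; here checkout is left uncovered.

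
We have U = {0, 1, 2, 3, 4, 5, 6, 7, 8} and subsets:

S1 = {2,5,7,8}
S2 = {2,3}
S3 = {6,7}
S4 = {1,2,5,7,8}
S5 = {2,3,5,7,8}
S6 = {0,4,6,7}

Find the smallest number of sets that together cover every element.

S2, S4, S6 together cover {0, 1, 2, 3, 4, 5, 6, 7, 8} — every element.
No 2 of the 6 sets cover everything (all 15 pairs fall short), so 3 is minimum.

3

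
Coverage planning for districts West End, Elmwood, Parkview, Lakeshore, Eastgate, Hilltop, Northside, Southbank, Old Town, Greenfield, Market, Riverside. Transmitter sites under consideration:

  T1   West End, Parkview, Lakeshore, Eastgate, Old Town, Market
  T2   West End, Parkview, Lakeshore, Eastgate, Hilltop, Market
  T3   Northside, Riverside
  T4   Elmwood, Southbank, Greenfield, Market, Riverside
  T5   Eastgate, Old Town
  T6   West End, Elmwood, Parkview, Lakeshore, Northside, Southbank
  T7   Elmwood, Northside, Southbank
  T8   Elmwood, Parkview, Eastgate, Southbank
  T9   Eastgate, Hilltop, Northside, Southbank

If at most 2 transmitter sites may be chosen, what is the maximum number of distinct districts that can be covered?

Choosing T1, T4 covers {West End, Elmwood, Parkview, Lakeshore, Eastgate, Southbank, Old Town, Greenfield, Market, Riverside} — 10 districts.
No choice of 2 transmitter sites does better; here Hilltop, Northside are left uncovered.

10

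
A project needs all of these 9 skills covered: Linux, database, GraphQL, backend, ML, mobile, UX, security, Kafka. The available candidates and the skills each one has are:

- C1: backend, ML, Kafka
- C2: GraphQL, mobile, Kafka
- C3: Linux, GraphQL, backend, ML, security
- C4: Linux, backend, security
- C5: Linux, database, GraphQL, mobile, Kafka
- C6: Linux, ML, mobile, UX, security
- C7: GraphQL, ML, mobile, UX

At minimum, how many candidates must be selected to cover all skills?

3

C1, C5, C6 together cover {Linux, database, GraphQL, backend, ML, mobile, UX, security, Kafka} — every skill.
No 2 of the 7 candidates cover everything (all 21 pairs fall short), so 3 is minimum.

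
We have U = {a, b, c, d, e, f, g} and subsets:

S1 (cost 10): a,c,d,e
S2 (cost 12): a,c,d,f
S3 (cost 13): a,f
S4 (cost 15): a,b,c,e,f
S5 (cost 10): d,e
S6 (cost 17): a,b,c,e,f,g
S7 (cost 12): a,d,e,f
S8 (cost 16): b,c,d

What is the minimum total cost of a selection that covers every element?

S1, S6 cover every element at cost 10 + 17 = 27.
Any cover uses at least 2 sets; among all covering selections none totals below 27.

27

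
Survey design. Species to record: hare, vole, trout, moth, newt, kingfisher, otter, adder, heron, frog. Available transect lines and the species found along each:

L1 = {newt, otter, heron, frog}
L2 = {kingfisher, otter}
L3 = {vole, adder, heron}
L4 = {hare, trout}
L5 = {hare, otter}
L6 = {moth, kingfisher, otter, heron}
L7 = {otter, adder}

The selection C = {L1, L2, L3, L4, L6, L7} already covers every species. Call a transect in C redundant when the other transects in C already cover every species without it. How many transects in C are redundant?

Drop L1: newt, frog uncovered — not redundant.
Drop L2: the rest still cover every species — redundant.
Drop L3: vole uncovered — not redundant.
Drop L4: hare, trout uncovered — not redundant.
Drop L6: moth uncovered — not redundant.
Drop L7: the rest still cover every species — redundant.
2 redundant: L2, L7.

2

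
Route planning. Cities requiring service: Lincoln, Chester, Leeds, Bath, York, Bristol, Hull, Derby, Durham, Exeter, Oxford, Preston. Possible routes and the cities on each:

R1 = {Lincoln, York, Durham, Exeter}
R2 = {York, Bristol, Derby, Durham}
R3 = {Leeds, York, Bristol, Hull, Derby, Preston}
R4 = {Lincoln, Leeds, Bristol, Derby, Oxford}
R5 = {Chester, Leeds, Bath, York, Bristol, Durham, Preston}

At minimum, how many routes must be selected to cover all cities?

4

R1, R3, R4, R5 together cover {Lincoln, Chester, Leeds, Bath, York, Bristol, Hull, Derby, Durham, Exeter, Oxford, Preston} — every city.
No 3 of the 5 routes cover everything (all 10 triples fall short), so 4 is minimum.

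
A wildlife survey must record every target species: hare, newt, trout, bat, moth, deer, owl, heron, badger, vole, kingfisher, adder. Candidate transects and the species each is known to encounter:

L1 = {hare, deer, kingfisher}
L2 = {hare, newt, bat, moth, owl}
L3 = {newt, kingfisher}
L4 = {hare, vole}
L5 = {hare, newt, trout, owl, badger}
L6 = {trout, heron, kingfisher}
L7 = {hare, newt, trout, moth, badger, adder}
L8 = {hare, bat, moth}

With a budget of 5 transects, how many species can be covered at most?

12

Choosing L1, L2, L4, L6, L7 covers {hare, newt, trout, bat, moth, deer, owl, heron, badger, vole, kingfisher, adder} — 12 species.
That is all 12 species.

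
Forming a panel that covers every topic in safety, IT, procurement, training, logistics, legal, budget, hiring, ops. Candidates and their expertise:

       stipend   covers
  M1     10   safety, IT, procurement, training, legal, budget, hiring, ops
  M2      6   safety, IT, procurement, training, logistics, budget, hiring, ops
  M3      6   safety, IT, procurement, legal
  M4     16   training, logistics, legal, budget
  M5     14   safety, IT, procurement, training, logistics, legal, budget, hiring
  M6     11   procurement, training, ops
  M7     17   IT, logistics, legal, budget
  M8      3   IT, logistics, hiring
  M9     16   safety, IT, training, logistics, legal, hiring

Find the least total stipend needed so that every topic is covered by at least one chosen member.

12

M2, M3 cover every topic at stipend 6 + 6 = 12.
Any cover uses at least 2 members; among all covering selections none totals below 12.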